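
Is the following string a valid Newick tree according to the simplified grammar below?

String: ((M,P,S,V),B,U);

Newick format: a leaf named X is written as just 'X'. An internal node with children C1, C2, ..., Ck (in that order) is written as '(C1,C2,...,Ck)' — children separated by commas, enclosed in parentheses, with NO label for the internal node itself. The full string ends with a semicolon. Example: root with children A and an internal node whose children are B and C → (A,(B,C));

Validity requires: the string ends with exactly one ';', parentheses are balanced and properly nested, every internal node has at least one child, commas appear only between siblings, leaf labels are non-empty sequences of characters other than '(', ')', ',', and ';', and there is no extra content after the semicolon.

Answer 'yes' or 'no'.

Answer: yes

Derivation:
Input: ((M,P,S,V),B,U);
Paren balance: 2 '(' vs 2 ')' OK
Ends with single ';': True
Full parse: OK
Valid: True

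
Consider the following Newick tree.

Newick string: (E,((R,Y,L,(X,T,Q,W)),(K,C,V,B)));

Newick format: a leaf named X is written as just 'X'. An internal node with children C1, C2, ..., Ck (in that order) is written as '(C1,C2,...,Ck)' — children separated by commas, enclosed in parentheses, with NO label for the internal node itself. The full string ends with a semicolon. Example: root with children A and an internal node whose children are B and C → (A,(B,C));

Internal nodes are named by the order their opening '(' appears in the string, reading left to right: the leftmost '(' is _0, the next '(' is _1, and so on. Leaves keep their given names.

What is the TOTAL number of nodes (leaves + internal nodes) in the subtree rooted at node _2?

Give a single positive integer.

Newick: (E,((R,Y,L,(X,T,Q,W)),(K,C,V,B)));
Locate _2: it is the '(' at position 4 (the 3rd '(' reading left to right).
Query: subtree rooted at _2
_2: subtree_size = 1 + 8
  R: subtree_size = 1 + 0
  Y: subtree_size = 1 + 0
  L: subtree_size = 1 + 0
  _3: subtree_size = 1 + 4
    X: subtree_size = 1 + 0
    T: subtree_size = 1 + 0
    Q: subtree_size = 1 + 0
    W: subtree_size = 1 + 0
Total subtree size of _2: 9

Answer: 9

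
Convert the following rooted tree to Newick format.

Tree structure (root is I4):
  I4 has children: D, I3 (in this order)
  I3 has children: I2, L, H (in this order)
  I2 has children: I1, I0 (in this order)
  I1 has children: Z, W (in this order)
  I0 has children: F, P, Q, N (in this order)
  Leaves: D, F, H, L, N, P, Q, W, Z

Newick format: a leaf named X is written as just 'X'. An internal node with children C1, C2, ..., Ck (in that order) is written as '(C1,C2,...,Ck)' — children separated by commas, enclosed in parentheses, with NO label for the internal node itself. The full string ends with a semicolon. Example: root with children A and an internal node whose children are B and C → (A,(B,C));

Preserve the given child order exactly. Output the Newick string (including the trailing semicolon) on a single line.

internal I4 with children ['D', 'I3']
  leaf 'D' → 'D'
  internal I3 with children ['I2', 'L', 'H']
    internal I2 with children ['I1', 'I0']
      internal I1 with children ['Z', 'W']
        leaf 'Z' → 'Z'
        leaf 'W' → 'W'
      → '(Z,W)'
      internal I0 with children ['F', 'P', 'Q', 'N']
        leaf 'F' → 'F'
        leaf 'P' → 'P'
        leaf 'Q' → 'Q'
        leaf 'N' → 'N'
      → '(F,P,Q,N)'
    → '((Z,W),(F,P,Q,N))'
    leaf 'L' → 'L'
    leaf 'H' → 'H'
  → '(((Z,W),(F,P,Q,N)),L,H)'
→ '(D,(((Z,W),(F,P,Q,N)),L,H))'
Final: (D,(((Z,W),(F,P,Q,N)),L,H));

Answer: (D,(((Z,W),(F,P,Q,N)),L,H));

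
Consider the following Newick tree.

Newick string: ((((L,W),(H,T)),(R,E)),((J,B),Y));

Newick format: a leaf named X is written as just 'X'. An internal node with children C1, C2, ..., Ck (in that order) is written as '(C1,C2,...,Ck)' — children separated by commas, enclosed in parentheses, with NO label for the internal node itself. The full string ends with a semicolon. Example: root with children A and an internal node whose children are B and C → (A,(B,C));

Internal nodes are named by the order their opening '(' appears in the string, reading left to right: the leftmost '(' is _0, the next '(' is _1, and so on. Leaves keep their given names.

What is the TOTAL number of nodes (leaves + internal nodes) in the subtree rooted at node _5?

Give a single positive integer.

Newick: ((((L,W),(H,T)),(R,E)),((J,B),Y));
Locate _5: it is the '(' at position 16 (the 6th '(' reading left to right).
Query: subtree rooted at _5
_5: subtree_size = 1 + 2
  R: subtree_size = 1 + 0
  E: subtree_size = 1 + 0
Total subtree size of _5: 3

Answer: 3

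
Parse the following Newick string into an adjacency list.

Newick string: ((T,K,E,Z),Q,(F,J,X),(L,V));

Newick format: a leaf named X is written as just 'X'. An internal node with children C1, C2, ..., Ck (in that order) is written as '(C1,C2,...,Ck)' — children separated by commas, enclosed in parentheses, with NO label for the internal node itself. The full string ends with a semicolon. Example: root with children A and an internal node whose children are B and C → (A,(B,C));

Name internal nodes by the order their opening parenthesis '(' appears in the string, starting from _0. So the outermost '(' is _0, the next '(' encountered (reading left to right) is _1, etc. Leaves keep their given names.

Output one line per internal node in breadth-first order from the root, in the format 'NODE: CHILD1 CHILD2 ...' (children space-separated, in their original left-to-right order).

Input: ((T,K,E,Z),Q,(F,J,X),(L,V));
Scanning left-to-right, naming '(' by encounter order:
  pos 0: '(' -> open internal node _0 (depth 1)
  pos 1: '(' -> open internal node _1 (depth 2)
  pos 9: ')' -> close internal node _1 (now at depth 1)
  pos 13: '(' -> open internal node _2 (depth 2)
  pos 19: ')' -> close internal node _2 (now at depth 1)
  pos 21: '(' -> open internal node _3 (depth 2)
  pos 25: ')' -> close internal node _3 (now at depth 1)
  pos 26: ')' -> close internal node _0 (now at depth 0)
Total internal nodes: 4
BFS adjacency from root:
  _0: _1 Q _2 _3
  _1: T K E Z
  _2: F J X
  _3: L V

Answer: _0: _1 Q _2 _3
_1: T K E Z
_2: F J X
_3: L V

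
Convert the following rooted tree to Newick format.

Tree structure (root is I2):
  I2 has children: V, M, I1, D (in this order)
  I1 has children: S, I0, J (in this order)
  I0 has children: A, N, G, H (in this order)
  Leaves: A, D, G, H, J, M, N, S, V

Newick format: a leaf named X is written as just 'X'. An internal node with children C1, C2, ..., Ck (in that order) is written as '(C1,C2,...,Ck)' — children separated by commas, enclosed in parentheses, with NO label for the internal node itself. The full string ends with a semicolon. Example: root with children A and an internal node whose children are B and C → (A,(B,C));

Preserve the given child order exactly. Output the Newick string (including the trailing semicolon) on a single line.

internal I2 with children ['V', 'M', 'I1', 'D']
  leaf 'V' → 'V'
  leaf 'M' → 'M'
  internal I1 with children ['S', 'I0', 'J']
    leaf 'S' → 'S'
    internal I0 with children ['A', 'N', 'G', 'H']
      leaf 'A' → 'A'
      leaf 'N' → 'N'
      leaf 'G' → 'G'
      leaf 'H' → 'H'
    → '(A,N,G,H)'
    leaf 'J' → 'J'
  → '(S,(A,N,G,H),J)'
  leaf 'D' → 'D'
→ '(V,M,(S,(A,N,G,H),J),D)'
Final: (V,M,(S,(A,N,G,H),J),D);

Answer: (V,M,(S,(A,N,G,H),J),D);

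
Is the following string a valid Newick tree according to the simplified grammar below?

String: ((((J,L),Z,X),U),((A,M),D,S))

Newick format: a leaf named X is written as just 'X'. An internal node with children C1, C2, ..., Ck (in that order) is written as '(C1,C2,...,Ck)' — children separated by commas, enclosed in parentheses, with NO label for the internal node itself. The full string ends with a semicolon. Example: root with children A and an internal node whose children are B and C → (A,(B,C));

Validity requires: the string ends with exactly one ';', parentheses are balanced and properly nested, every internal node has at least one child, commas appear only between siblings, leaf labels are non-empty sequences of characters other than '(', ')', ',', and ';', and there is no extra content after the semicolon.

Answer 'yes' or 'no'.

Answer: no

Derivation:
Input: ((((J,L),Z,X),U),((A,M),D,S))
Paren balance: 6 '(' vs 6 ')' OK
Ends with single ';': False
Full parse: FAILS (must end with ;)
Valid: False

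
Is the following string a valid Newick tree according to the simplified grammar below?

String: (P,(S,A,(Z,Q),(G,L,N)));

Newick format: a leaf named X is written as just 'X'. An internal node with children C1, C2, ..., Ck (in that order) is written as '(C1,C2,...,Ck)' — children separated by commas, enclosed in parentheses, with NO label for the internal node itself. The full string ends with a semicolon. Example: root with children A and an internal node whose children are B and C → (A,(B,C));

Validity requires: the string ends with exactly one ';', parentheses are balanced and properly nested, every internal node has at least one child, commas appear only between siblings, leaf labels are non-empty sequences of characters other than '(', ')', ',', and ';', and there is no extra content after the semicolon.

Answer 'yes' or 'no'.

Input: (P,(S,A,(Z,Q),(G,L,N)));
Paren balance: 4 '(' vs 4 ')' OK
Ends with single ';': True
Full parse: OK
Valid: True

Answer: yes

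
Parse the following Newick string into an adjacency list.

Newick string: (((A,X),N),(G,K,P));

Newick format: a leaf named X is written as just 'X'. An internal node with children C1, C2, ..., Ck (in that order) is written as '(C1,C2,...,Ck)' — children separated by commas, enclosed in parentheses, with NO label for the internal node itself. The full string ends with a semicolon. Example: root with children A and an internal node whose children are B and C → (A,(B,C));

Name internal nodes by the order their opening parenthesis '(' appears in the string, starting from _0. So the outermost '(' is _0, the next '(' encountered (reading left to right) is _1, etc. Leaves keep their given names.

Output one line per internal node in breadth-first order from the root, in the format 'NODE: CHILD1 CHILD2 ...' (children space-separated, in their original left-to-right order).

Input: (((A,X),N),(G,K,P));
Scanning left-to-right, naming '(' by encounter order:
  pos 0: '(' -> open internal node _0 (depth 1)
  pos 1: '(' -> open internal node _1 (depth 2)
  pos 2: '(' -> open internal node _2 (depth 3)
  pos 6: ')' -> close internal node _2 (now at depth 2)
  pos 9: ')' -> close internal node _1 (now at depth 1)
  pos 11: '(' -> open internal node _3 (depth 2)
  pos 17: ')' -> close internal node _3 (now at depth 1)
  pos 18: ')' -> close internal node _0 (now at depth 0)
Total internal nodes: 4
BFS adjacency from root:
  _0: _1 _3
  _1: _2 N
  _3: G K P
  _2: A X

Answer: _0: _1 _3
_1: _2 N
_3: G K P
_2: A X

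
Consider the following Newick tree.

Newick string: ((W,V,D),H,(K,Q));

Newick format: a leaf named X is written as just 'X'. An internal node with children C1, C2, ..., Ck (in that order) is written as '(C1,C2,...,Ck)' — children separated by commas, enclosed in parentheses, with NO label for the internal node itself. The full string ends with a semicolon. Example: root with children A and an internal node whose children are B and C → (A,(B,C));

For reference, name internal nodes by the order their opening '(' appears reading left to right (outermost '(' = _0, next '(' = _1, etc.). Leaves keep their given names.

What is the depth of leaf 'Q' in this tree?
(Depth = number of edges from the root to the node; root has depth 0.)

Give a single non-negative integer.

Answer: 2

Derivation:
Newick: ((W,V,D),H,(K,Q));
Naming internals by '(' encounter order: outermost '(' = _0, next = _1, ...
Query node: Q
Path from root: _0 -> _2 -> Q
Depth of Q: 2 (number of edges from root)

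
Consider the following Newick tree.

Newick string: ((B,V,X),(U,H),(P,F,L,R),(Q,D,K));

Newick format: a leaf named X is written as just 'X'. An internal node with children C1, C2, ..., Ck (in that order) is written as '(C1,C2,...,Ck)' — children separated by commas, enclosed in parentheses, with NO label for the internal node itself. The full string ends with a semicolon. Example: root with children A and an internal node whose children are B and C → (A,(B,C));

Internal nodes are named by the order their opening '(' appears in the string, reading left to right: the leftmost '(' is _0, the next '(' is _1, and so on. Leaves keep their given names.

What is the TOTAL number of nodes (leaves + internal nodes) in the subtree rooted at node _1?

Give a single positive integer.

Newick: ((B,V,X),(U,H),(P,F,L,R),(Q,D,K));
Locate _1: it is the '(' at position 1 (the 2nd '(' reading left to right).
Query: subtree rooted at _1
_1: subtree_size = 1 + 3
  B: subtree_size = 1 + 0
  V: subtree_size = 1 + 0
  X: subtree_size = 1 + 0
Total subtree size of _1: 4

Answer: 4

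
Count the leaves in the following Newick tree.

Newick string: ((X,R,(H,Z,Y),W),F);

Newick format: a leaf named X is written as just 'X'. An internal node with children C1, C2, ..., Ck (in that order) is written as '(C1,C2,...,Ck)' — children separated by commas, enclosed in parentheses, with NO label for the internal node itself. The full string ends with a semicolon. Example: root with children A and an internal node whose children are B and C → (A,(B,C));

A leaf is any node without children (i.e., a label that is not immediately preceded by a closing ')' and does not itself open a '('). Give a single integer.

Answer: 7

Derivation:
Newick: ((X,R,(H,Z,Y),W),F);
Scan left-to-right; a leaf is any maximal label run not followed by '(':
  pos 2: leaf 'X' → count = 1
  pos 4: leaf 'R' → count = 2
  pos 7: leaf 'H' → count = 3
  pos 9: leaf 'Z' → count = 4
  pos 11: leaf 'Y' → count = 5
  pos 14: leaf 'W' → count = 6
  pos 17: leaf 'F' → count = 7
Total leaves: 7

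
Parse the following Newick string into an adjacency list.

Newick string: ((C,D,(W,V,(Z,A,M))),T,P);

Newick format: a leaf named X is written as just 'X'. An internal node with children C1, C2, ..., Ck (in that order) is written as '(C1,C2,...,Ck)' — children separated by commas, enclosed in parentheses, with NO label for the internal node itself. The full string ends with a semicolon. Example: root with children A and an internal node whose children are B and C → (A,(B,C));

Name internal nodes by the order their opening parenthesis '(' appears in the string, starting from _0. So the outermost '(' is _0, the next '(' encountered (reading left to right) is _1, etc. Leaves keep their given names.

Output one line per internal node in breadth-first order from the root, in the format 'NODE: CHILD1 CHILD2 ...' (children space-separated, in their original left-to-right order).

Input: ((C,D,(W,V,(Z,A,M))),T,P);
Scanning left-to-right, naming '(' by encounter order:
  pos 0: '(' -> open internal node _0 (depth 1)
  pos 1: '(' -> open internal node _1 (depth 2)
  pos 6: '(' -> open internal node _2 (depth 3)
  pos 11: '(' -> open internal node _3 (depth 4)
  pos 17: ')' -> close internal node _3 (now at depth 3)
  pos 18: ')' -> close internal node _2 (now at depth 2)
  pos 19: ')' -> close internal node _1 (now at depth 1)
  pos 24: ')' -> close internal node _0 (now at depth 0)
Total internal nodes: 4
BFS adjacency from root:
  _0: _1 T P
  _1: C D _2
  _2: W V _3
  _3: Z A M

Answer: _0: _1 T P
_1: C D _2
_2: W V _3
_3: Z A M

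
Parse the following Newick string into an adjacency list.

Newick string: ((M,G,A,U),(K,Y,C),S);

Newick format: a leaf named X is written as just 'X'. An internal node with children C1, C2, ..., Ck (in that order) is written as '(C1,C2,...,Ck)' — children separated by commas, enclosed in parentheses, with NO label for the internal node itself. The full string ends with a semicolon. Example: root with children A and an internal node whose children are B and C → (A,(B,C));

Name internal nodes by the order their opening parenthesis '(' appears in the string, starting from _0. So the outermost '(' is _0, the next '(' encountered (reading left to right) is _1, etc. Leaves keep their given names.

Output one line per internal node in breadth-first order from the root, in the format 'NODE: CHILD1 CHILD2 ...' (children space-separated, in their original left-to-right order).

Answer: _0: _1 _2 S
_1: M G A U
_2: K Y C

Derivation:
Input: ((M,G,A,U),(K,Y,C),S);
Scanning left-to-right, naming '(' by encounter order:
  pos 0: '(' -> open internal node _0 (depth 1)
  pos 1: '(' -> open internal node _1 (depth 2)
  pos 9: ')' -> close internal node _1 (now at depth 1)
  pos 11: '(' -> open internal node _2 (depth 2)
  pos 17: ')' -> close internal node _2 (now at depth 1)
  pos 20: ')' -> close internal node _0 (now at depth 0)
Total internal nodes: 3
BFS adjacency from root:
  _0: _1 _2 S
  _1: M G A U
  _2: K Y C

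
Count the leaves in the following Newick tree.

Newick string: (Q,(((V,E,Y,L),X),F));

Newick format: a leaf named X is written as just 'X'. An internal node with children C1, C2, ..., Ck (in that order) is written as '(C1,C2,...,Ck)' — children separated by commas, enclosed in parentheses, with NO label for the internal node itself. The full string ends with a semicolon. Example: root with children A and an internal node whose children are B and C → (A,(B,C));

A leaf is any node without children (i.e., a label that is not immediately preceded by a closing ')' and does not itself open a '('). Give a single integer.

Answer: 7

Derivation:
Newick: (Q,(((V,E,Y,L),X),F));
Scan left-to-right; a leaf is any maximal label run not followed by '(':
  pos 1: leaf 'Q' → count = 1
  pos 6: leaf 'V' → count = 2
  pos 8: leaf 'E' → count = 3
  pos 10: leaf 'Y' → count = 4
  pos 12: leaf 'L' → count = 5
  pos 15: leaf 'X' → count = 6
  pos 18: leaf 'F' → count = 7
Total leaves: 7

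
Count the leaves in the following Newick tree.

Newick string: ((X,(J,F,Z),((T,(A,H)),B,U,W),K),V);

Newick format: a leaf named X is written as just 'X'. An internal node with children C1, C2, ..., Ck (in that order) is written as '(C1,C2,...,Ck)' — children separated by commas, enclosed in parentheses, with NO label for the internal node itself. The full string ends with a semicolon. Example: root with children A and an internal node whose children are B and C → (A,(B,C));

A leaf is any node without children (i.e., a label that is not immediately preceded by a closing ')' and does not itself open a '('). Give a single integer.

Newick: ((X,(J,F,Z),((T,(A,H)),B,U,W),K),V);
Scan left-to-right; a leaf is any maximal label run not followed by '(':
  pos 2: leaf 'X' → count = 1
  pos 5: leaf 'J' → count = 2
  pos 7: leaf 'F' → count = 3
  pos 9: leaf 'Z' → count = 4
  pos 14: leaf 'T' → count = 5
  pos 17: leaf 'A' → count = 6
  pos 19: leaf 'H' → count = 7
  pos 23: leaf 'B' → count = 8
  pos 25: leaf 'U' → count = 9
  pos 27: leaf 'W' → count = 10
  pos 30: leaf 'K' → count = 11
  pos 33: leaf 'V' → count = 12
Total leaves: 12

Answer: 12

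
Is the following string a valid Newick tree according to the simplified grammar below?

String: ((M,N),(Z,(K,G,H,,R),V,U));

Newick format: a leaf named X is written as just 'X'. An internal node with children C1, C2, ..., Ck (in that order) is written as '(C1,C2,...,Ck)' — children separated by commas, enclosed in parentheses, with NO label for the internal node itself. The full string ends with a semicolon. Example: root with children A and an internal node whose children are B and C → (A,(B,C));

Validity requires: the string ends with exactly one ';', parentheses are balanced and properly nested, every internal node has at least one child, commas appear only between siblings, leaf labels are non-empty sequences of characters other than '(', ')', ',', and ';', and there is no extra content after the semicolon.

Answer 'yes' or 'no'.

Input: ((M,N),(Z,(K,G,H,,R),V,U));
Paren balance: 4 '(' vs 4 ')' OK
Ends with single ';': True
Full parse: FAILS (empty leaf label at pos 17)
Valid: False

Answer: no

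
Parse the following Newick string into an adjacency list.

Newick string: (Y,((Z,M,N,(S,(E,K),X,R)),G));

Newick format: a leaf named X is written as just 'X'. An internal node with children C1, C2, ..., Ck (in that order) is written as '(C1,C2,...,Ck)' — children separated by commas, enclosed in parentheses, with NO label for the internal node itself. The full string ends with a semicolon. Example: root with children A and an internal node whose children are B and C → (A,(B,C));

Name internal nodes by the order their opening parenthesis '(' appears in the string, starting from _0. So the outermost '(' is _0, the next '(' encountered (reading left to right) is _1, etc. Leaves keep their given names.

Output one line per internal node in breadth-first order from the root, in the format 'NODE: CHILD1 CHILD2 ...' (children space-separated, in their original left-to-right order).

Answer: _0: Y _1
_1: _2 G
_2: Z M N _3
_3: S _4 X R
_4: E K

Derivation:
Input: (Y,((Z,M,N,(S,(E,K),X,R)),G));
Scanning left-to-right, naming '(' by encounter order:
  pos 0: '(' -> open internal node _0 (depth 1)
  pos 3: '(' -> open internal node _1 (depth 2)
  pos 4: '(' -> open internal node _2 (depth 3)
  pos 11: '(' -> open internal node _3 (depth 4)
  pos 14: '(' -> open internal node _4 (depth 5)
  pos 18: ')' -> close internal node _4 (now at depth 4)
  pos 23: ')' -> close internal node _3 (now at depth 3)
  pos 24: ')' -> close internal node _2 (now at depth 2)
  pos 27: ')' -> close internal node _1 (now at depth 1)
  pos 28: ')' -> close internal node _0 (now at depth 0)
Total internal nodes: 5
BFS adjacency from root:
  _0: Y _1
  _1: _2 G
  _2: Z M N _3
  _3: S _4 X R
  _4: E K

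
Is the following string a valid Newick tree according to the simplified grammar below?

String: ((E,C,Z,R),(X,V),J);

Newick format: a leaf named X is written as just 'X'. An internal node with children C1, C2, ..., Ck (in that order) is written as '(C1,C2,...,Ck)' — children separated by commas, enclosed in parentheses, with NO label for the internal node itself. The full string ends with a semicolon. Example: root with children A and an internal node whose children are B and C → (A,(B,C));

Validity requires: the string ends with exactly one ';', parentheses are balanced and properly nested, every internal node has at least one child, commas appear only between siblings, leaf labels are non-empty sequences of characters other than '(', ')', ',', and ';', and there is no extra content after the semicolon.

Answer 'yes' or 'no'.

Answer: yes

Derivation:
Input: ((E,C,Z,R),(X,V),J);
Paren balance: 3 '(' vs 3 ')' OK
Ends with single ';': True
Full parse: OK
Valid: True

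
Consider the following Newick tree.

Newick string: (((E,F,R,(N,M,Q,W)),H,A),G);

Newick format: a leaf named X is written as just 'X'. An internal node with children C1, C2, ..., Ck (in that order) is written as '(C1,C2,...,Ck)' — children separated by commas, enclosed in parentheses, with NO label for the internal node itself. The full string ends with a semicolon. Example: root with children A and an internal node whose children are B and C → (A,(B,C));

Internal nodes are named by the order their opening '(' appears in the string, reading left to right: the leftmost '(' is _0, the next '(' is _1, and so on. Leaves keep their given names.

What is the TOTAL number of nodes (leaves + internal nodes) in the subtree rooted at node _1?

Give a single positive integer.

Newick: (((E,F,R,(N,M,Q,W)),H,A),G);
Locate _1: it is the '(' at position 1 (the 2nd '(' reading left to right).
Query: subtree rooted at _1
_1: subtree_size = 1 + 11
  _2: subtree_size = 1 + 8
    E: subtree_size = 1 + 0
    F: subtree_size = 1 + 0
    R: subtree_size = 1 + 0
    _3: subtree_size = 1 + 4
      N: subtree_size = 1 + 0
      M: subtree_size = 1 + 0
      Q: subtree_size = 1 + 0
      W: subtree_size = 1 + 0
  H: subtree_size = 1 + 0
  A: subtree_size = 1 + 0
Total subtree size of _1: 12

Answer: 12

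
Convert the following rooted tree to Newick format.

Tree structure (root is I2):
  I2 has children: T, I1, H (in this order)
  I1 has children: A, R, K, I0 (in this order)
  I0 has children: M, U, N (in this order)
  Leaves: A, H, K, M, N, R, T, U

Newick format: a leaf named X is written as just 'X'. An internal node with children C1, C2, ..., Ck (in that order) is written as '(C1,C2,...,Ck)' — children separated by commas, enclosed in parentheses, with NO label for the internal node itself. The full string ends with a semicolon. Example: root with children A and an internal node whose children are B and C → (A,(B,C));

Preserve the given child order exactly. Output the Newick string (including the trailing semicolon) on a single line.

internal I2 with children ['T', 'I1', 'H']
  leaf 'T' → 'T'
  internal I1 with children ['A', 'R', 'K', 'I0']
    leaf 'A' → 'A'
    leaf 'R' → 'R'
    leaf 'K' → 'K'
    internal I0 with children ['M', 'U', 'N']
      leaf 'M' → 'M'
      leaf 'U' → 'U'
      leaf 'N' → 'N'
    → '(M,U,N)'
  → '(A,R,K,(M,U,N))'
  leaf 'H' → 'H'
→ '(T,(A,R,K,(M,U,N)),H)'
Final: (T,(A,R,K,(M,U,N)),H);

Answer: (T,(A,R,K,(M,U,N)),H);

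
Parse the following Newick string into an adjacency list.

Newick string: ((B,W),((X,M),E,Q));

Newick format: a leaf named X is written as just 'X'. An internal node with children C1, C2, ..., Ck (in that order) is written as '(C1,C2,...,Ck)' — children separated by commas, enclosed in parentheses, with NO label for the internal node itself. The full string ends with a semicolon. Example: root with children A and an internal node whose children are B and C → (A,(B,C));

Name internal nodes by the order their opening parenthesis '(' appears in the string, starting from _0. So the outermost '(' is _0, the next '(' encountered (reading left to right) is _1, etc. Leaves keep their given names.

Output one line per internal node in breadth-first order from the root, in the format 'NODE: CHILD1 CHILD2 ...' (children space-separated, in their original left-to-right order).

Input: ((B,W),((X,M),E,Q));
Scanning left-to-right, naming '(' by encounter order:
  pos 0: '(' -> open internal node _0 (depth 1)
  pos 1: '(' -> open internal node _1 (depth 2)
  pos 5: ')' -> close internal node _1 (now at depth 1)
  pos 7: '(' -> open internal node _2 (depth 2)
  pos 8: '(' -> open internal node _3 (depth 3)
  pos 12: ')' -> close internal node _3 (now at depth 2)
  pos 17: ')' -> close internal node _2 (now at depth 1)
  pos 18: ')' -> close internal node _0 (now at depth 0)
Total internal nodes: 4
BFS adjacency from root:
  _0: _1 _2
  _1: B W
  _2: _3 E Q
  _3: X M

Answer: _0: _1 _2
_1: B W
_2: _3 E Q
_3: X M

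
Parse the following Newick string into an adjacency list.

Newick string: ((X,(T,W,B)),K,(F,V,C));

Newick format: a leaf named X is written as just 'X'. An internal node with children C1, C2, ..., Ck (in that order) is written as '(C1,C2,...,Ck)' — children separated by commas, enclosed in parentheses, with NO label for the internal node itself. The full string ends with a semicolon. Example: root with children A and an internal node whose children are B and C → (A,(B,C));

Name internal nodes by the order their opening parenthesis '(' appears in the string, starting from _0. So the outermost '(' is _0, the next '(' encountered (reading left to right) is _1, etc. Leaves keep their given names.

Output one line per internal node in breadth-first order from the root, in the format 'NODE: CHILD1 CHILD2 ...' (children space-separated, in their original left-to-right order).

Input: ((X,(T,W,B)),K,(F,V,C));
Scanning left-to-right, naming '(' by encounter order:
  pos 0: '(' -> open internal node _0 (depth 1)
  pos 1: '(' -> open internal node _1 (depth 2)
  pos 4: '(' -> open internal node _2 (depth 3)
  pos 10: ')' -> close internal node _2 (now at depth 2)
  pos 11: ')' -> close internal node _1 (now at depth 1)
  pos 15: '(' -> open internal node _3 (depth 2)
  pos 21: ')' -> close internal node _3 (now at depth 1)
  pos 22: ')' -> close internal node _0 (now at depth 0)
Total internal nodes: 4
BFS adjacency from root:
  _0: _1 K _3
  _1: X _2
  _3: F V C
  _2: T W B

Answer: _0: _1 K _3
_1: X _2
_3: F V C
_2: T W B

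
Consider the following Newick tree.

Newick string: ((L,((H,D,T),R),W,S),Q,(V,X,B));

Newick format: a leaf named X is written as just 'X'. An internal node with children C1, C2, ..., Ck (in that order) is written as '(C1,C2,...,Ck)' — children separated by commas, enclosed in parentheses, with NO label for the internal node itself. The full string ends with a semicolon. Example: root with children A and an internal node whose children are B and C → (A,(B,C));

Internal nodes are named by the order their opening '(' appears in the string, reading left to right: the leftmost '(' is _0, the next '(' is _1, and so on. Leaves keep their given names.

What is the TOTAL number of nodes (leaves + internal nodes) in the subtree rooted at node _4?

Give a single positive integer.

Answer: 4

Derivation:
Newick: ((L,((H,D,T),R),W,S),Q,(V,X,B));
Locate _4: it is the '(' at position 23 (the 5th '(' reading left to right).
Query: subtree rooted at _4
_4: subtree_size = 1 + 3
  V: subtree_size = 1 + 0
  X: subtree_size = 1 + 0
  B: subtree_size = 1 + 0
Total subtree size of _4: 4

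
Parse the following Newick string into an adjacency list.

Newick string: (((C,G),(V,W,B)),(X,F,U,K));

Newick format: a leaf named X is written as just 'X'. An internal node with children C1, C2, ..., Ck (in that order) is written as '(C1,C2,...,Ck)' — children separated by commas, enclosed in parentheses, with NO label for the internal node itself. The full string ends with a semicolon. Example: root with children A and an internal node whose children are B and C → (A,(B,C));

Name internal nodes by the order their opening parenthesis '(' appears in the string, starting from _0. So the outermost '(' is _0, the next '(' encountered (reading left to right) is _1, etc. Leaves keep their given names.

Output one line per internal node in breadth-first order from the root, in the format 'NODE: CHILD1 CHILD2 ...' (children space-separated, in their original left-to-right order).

Input: (((C,G),(V,W,B)),(X,F,U,K));
Scanning left-to-right, naming '(' by encounter order:
  pos 0: '(' -> open internal node _0 (depth 1)
  pos 1: '(' -> open internal node _1 (depth 2)
  pos 2: '(' -> open internal node _2 (depth 3)
  pos 6: ')' -> close internal node _2 (now at depth 2)
  pos 8: '(' -> open internal node _3 (depth 3)
  pos 14: ')' -> close internal node _3 (now at depth 2)
  pos 15: ')' -> close internal node _1 (now at depth 1)
  pos 17: '(' -> open internal node _4 (depth 2)
  pos 25: ')' -> close internal node _4 (now at depth 1)
  pos 26: ')' -> close internal node _0 (now at depth 0)
Total internal nodes: 5
BFS adjacency from root:
  _0: _1 _4
  _1: _2 _3
  _4: X F U K
  _2: C G
  _3: V W B

Answer: _0: _1 _4
_1: _2 _3
_4: X F U K
_2: C G
_3: V W B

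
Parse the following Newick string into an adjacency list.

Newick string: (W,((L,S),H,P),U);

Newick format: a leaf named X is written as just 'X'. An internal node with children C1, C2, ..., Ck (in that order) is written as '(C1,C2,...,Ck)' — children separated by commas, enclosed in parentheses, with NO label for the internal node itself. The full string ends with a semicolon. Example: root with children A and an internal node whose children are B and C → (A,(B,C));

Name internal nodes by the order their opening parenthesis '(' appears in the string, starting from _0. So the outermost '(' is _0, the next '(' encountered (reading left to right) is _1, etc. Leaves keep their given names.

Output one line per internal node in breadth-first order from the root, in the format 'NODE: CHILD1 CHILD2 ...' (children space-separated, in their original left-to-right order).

Input: (W,((L,S),H,P),U);
Scanning left-to-right, naming '(' by encounter order:
  pos 0: '(' -> open internal node _0 (depth 1)
  pos 3: '(' -> open internal node _1 (depth 2)
  pos 4: '(' -> open internal node _2 (depth 3)
  pos 8: ')' -> close internal node _2 (now at depth 2)
  pos 13: ')' -> close internal node _1 (now at depth 1)
  pos 16: ')' -> close internal node _0 (now at depth 0)
Total internal nodes: 3
BFS adjacency from root:
  _0: W _1 U
  _1: _2 H P
  _2: L S

Answer: _0: W _1 U
_1: _2 H P
_2: L S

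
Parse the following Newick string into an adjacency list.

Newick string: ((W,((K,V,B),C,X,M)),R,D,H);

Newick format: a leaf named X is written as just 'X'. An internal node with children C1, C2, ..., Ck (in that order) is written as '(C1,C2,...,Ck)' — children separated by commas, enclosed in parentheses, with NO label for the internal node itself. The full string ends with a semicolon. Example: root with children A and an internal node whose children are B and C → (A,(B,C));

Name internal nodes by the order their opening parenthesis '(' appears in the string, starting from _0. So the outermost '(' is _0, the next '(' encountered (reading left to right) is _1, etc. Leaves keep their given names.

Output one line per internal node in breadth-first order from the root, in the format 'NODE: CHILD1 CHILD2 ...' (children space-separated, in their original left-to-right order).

Input: ((W,((K,V,B),C,X,M)),R,D,H);
Scanning left-to-right, naming '(' by encounter order:
  pos 0: '(' -> open internal node _0 (depth 1)
  pos 1: '(' -> open internal node _1 (depth 2)
  pos 4: '(' -> open internal node _2 (depth 3)
  pos 5: '(' -> open internal node _3 (depth 4)
  pos 11: ')' -> close internal node _3 (now at depth 3)
  pos 18: ')' -> close internal node _2 (now at depth 2)
  pos 19: ')' -> close internal node _1 (now at depth 1)
  pos 26: ')' -> close internal node _0 (now at depth 0)
Total internal nodes: 4
BFS adjacency from root:
  _0: _1 R D H
  _1: W _2
  _2: _3 C X M
  _3: K V B

Answer: _0: _1 R D H
_1: W _2
_2: _3 C X M
_3: K V B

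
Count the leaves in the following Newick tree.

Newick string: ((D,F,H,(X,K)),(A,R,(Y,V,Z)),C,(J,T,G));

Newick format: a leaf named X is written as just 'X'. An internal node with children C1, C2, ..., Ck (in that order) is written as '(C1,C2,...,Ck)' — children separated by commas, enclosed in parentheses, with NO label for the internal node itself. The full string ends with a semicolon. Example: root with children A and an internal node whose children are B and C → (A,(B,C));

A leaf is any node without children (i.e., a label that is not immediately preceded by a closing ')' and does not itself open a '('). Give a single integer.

Newick: ((D,F,H,(X,K)),(A,R,(Y,V,Z)),C,(J,T,G));
Scan left-to-right; a leaf is any maximal label run not followed by '(':
  pos 2: leaf 'D' → count = 1
  pos 4: leaf 'F' → count = 2
  pos 6: leaf 'H' → count = 3
  pos 9: leaf 'X' → count = 4
  pos 11: leaf 'K' → count = 5
  pos 16: leaf 'A' → count = 6
  pos 18: leaf 'R' → count = 7
  pos 21: leaf 'Y' → count = 8
  pos 23: leaf 'V' → count = 9
  pos 25: leaf 'Z' → count = 10
  pos 29: leaf 'C' → count = 11
  pos 32: leaf 'J' → count = 12
  pos 34: leaf 'T' → count = 13
  pos 36: leaf 'G' → count = 14
Total leaves: 14

Answer: 14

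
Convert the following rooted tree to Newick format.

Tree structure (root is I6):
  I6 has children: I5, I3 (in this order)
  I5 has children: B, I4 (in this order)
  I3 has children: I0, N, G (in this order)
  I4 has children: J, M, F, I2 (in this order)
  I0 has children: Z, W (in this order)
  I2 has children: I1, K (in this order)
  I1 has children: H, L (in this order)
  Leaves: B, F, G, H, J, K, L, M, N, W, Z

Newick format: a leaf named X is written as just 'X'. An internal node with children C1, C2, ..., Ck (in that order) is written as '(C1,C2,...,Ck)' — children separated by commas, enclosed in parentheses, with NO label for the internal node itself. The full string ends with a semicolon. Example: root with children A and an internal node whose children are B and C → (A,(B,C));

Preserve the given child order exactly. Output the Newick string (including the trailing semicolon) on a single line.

internal I6 with children ['I5', 'I3']
  internal I5 with children ['B', 'I4']
    leaf 'B' → 'B'
    internal I4 with children ['J', 'M', 'F', 'I2']
      leaf 'J' → 'J'
      leaf 'M' → 'M'
      leaf 'F' → 'F'
      internal I2 with children ['I1', 'K']
        internal I1 with children ['H', 'L']
          leaf 'H' → 'H'
          leaf 'L' → 'L'
        → '(H,L)'
        leaf 'K' → 'K'
      → '((H,L),K)'
    → '(J,M,F,((H,L),K))'
  → '(B,(J,M,F,((H,L),K)))'
  internal I3 with children ['I0', 'N', 'G']
    internal I0 with children ['Z', 'W']
      leaf 'Z' → 'Z'
      leaf 'W' → 'W'
    → '(Z,W)'
    leaf 'N' → 'N'
    leaf 'G' → 'G'
  → '((Z,W),N,G)'
→ '((B,(J,M,F,((H,L),K))),((Z,W),N,G))'
Final: ((B,(J,M,F,((H,L),K))),((Z,W),N,G));

Answer: ((B,(J,M,F,((H,L),K))),((Z,W),N,G));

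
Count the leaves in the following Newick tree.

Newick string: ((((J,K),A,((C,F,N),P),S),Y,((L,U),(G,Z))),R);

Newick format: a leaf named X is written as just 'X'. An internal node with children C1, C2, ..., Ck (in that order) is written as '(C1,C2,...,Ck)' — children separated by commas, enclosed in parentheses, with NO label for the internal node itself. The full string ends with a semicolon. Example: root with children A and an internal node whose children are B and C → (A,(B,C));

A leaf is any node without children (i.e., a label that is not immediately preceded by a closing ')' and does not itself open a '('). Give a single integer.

Answer: 14

Derivation:
Newick: ((((J,K),A,((C,F,N),P),S),Y,((L,U),(G,Z))),R);
Scan left-to-right; a leaf is any maximal label run not followed by '(':
  pos 4: leaf 'J' → count = 1
  pos 6: leaf 'K' → count = 2
  pos 9: leaf 'A' → count = 3
  pos 13: leaf 'C' → count = 4
  pos 15: leaf 'F' → count = 5
  pos 17: leaf 'N' → count = 6
  pos 20: leaf 'P' → count = 7
  pos 23: leaf 'S' → count = 8
  pos 26: leaf 'Y' → count = 9
  pos 30: leaf 'L' → count = 10
  pos 32: leaf 'U' → count = 11
  pos 36: leaf 'G' → count = 12
  pos 38: leaf 'Z' → count = 13
  pos 43: leaf 'R' → count = 14
Total leaves: 14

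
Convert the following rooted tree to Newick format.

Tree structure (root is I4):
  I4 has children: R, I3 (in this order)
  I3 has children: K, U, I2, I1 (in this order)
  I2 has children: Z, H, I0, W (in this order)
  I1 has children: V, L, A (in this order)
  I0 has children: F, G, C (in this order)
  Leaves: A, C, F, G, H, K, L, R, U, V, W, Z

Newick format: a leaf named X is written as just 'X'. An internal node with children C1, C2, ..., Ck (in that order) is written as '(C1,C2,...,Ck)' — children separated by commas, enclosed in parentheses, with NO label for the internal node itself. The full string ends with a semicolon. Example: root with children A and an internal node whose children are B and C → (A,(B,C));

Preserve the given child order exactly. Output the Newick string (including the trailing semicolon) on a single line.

internal I4 with children ['R', 'I3']
  leaf 'R' → 'R'
  internal I3 with children ['K', 'U', 'I2', 'I1']
    leaf 'K' → 'K'
    leaf 'U' → 'U'
    internal I2 with children ['Z', 'H', 'I0', 'W']
      leaf 'Z' → 'Z'
      leaf 'H' → 'H'
      internal I0 with children ['F', 'G', 'C']
        leaf 'F' → 'F'
        leaf 'G' → 'G'
        leaf 'C' → 'C'
      → '(F,G,C)'
      leaf 'W' → 'W'
    → '(Z,H,(F,G,C),W)'
    internal I1 with children ['V', 'L', 'A']
      leaf 'V' → 'V'
      leaf 'L' → 'L'
      leaf 'A' → 'A'
    → '(V,L,A)'
  → '(K,U,(Z,H,(F,G,C),W),(V,L,A))'
→ '(R,(K,U,(Z,H,(F,G,C),W),(V,L,A)))'
Final: (R,(K,U,(Z,H,(F,G,C),W),(V,L,A)));

Answer: (R,(K,U,(Z,H,(F,G,C),W),(V,L,A)));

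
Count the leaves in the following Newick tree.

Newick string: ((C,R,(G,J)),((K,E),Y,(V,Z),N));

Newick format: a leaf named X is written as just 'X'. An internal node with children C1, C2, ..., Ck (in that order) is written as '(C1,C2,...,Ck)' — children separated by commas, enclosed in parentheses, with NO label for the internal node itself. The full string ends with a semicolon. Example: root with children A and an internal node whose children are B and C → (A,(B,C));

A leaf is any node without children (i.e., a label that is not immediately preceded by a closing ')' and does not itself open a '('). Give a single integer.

Answer: 10

Derivation:
Newick: ((C,R,(G,J)),((K,E),Y,(V,Z),N));
Scan left-to-right; a leaf is any maximal label run not followed by '(':
  pos 2: leaf 'C' → count = 1
  pos 4: leaf 'R' → count = 2
  pos 7: leaf 'G' → count = 3
  pos 9: leaf 'J' → count = 4
  pos 15: leaf 'K' → count = 5
  pos 17: leaf 'E' → count = 6
  pos 20: leaf 'Y' → count = 7
  pos 23: leaf 'V' → count = 8
  pos 25: leaf 'Z' → count = 9
  pos 28: leaf 'N' → count = 10
Total leaves: 10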